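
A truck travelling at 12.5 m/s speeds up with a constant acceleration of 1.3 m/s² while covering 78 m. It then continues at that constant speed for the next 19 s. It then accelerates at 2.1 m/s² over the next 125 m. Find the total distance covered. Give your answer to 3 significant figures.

Phase 1 (accelerating): v₀ = 12.5 m/s, a = 1.3 m/s².
v² = v₀² + 2aΔx = 12.5² + 2·1.3·78 = 359 → v = 18.9 m/s
t = (v − v₀)/a = (18.9 − 12.5)/1.3 = 4.96 s

Phase 2 (constant speed): v₀ = 18.9 m/s, a = 0 m/s².
v = v₀ + at = 18.9 + (0)(19) = 18.9 m/s
Δx = v₀t + ½at² = 18.9·19 + 0.5·0·19² = 360 m

Phase 3 (accelerating): v₀ = 18.9 m/s, a = 2.1 m/s².
v² = v₀² + 2aΔx = 18.9² + 2·2.1·125 = 884 → v = 29.7 m/s
t = (v − v₀)/a = (29.7 − 18.9)/2.1 = 5.14 s
Total distance = 78.0 + 360 + 125 = 563 m

563 m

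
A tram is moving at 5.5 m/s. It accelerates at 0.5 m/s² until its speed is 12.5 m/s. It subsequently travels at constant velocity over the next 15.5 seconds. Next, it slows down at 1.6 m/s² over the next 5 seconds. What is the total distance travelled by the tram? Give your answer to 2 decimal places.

Phase 1 (accelerating): v₀ = 5.50 m/s, a = 0.5 m/s².
v = v₀ + at → t = (12.5 − 5.50) / 0.5 = 14.0 s
v² = v₀² + 2aΔx → Δx = (12.5² − 5.50²)/(2·0.5) = 126 m

Phase 2 (constant speed): v₀ = 12.5 m/s, a = 0 m/s².
v = v₀ + at = 12.5 + (0)(15.5) = 12.5 m/s
Δx = v₀t + ½at² = 12.5·15.5 + 0.5·0·15.5² = 194 m

Phase 3 (decelerating): v₀ = 12.5 m/s, a = -1.6 m/s².
v = v₀ + at = 12.5 + (-1.6)(5) = 4.50 m/s
Δx = v₀t + ½at² = 12.5·5 + 0.5·-1.6·5² = 42.5 m
Total distance = 126 + 194 + 42.5 = 362 m

362.25 m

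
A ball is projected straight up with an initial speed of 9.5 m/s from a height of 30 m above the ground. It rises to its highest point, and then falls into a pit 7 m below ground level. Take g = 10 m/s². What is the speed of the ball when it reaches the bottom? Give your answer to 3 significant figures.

Phase 1 (rising): v₀ = 9.50 m/s, a = -10 m/s².
v = v₀ + at → t = (0 − 9.50) / -10 = 0.950 s
v² = v₀² + 2aΔx → Δx = (0² − 9.50²)/(2·-10) = 4.51 m

Phase 2 (falling): v₀ = 0 m/s, a = -10 m/s².
Falls 41.5 m from rest: t = √(2·41.5/10) = 2.88 s; v = g·t = 28.8 m/s.
Final speed = 28.8 m/s

28.8 m/s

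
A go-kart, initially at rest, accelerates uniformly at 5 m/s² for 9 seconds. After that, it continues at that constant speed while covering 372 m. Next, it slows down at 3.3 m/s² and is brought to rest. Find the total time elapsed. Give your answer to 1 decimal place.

30.9 s

Phase 1 (accelerating): v₀ = 0 m/s, a = 5 m/s².
v = v₀ + at = 0 + (5)(9) = 45.0 m/s
Δx = v₀t + ½at² = 0·9 + 0.5·5·9² = 202 m

Phase 2 (constant speed): v₀ = 45.0 m/s, a = 0 m/s².
Constant speed: t = d/v = 372/45.0 = 8.27 s

Phase 3 (decelerating): v₀ = 45.0 m/s, a = -3.3 m/s².
v = v₀ + at → t = (0 − 45.0) / -3.3 = 13.6 s
v² = v₀² + 2aΔx → Δx = (0² − 45.0²)/(2·-3.3) = 307 m
Total time = 9.00 + 8.27 + 13.6 = 30.9 s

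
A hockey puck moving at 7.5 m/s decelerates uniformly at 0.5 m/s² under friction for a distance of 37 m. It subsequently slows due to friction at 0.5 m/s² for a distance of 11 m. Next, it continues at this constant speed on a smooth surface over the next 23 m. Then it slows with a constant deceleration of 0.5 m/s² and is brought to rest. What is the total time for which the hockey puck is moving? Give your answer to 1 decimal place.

Phase 1 (decelerating): v₀ = 7.50 m/s, a = -0.5 m/s².
v² = v₀² + 2aΔx = 7.50² + 2·-0.5·37 = 19.2 → v = 4.39 m/s
t = (v − v₀)/a = (4.39 − 7.50)/-0.5 = 6.23 s

Phase 2 (decelerating): v₀ = 4.39 m/s, a = -0.5 m/s².
v² = v₀² + 2aΔx = 4.39² + 2·-0.5·11 = 8.25 → v = 2.87 m/s
t = (v − v₀)/a = (2.87 − 4.39)/-0.5 = 3.03 s

Phase 3 (constant speed): v₀ = 2.87 m/s, a = 0 m/s².
Constant speed: t = d/v = 23/2.87 = 8.01 s

Phase 4 (decelerating): v₀ = 2.87 m/s, a = -0.5 m/s².
v = v₀ + at → t = (0 − 2.87) / -0.5 = 5.74 s
v² = v₀² + 2aΔx → Δx = (0² − 2.87²)/(2·-0.5) = 8.25 m
Total time = 6.23 + 3.03 + 8.01 + 5.74 = 23.0 s

23.0 s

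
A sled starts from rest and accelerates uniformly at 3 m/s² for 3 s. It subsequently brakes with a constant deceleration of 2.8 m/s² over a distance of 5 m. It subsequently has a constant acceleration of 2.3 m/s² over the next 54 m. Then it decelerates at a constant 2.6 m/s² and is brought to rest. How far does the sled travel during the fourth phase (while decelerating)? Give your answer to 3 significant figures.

Phase 1 (accelerating): v₀ = 0 m/s, a = 3 m/s².
v = v₀ + at = 0 + (3)(3) = 9.00 m/s
Δx = v₀t + ½at² = 0·3 + 0.5·3·3² = 13.5 m

Phase 2 (decelerating): v₀ = 9.00 m/s, a = -2.8 m/s².
v² = v₀² + 2aΔx = 9.00² + 2·-2.8·5 = 53.0 → v = 7.28 m/s
t = (v − v₀)/a = (7.28 − 9.00)/-2.8 = 0.614 s

Phase 3 (accelerating): v₀ = 7.28 m/s, a = 2.3 m/s².
v² = v₀² + 2aΔx = 7.28² + 2·2.3·54 = 301 → v = 17.4 m/s
t = (v − v₀)/a = (17.4 − 7.28)/2.3 = 4.38 s

Phase 4 (decelerating): v₀ = 17.4 m/s, a = -2.6 m/s².
v = v₀ + at → t = (0 − 17.4) / -2.6 = 6.68 s
v² = v₀² + 2aΔx → Δx = (0² − 17.4²)/(2·-2.6) = 58.0 m
Distance in phase 4 = 58.0 m

58.0 m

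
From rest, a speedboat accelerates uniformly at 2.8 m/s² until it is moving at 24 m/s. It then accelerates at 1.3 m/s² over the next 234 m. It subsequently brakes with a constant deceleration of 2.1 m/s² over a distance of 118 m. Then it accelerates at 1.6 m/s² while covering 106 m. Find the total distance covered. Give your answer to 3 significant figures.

561 m

Phase 1 (accelerating): v₀ = 0 m/s, a = 2.8 m/s².
v = v₀ + at → t = (24 − 0) / 2.8 = 8.57 s
v² = v₀² + 2aΔx → Δx = (24² − 0²)/(2·2.8) = 103 m

Phase 2 (accelerating): v₀ = 24.0 m/s, a = 1.3 m/s².
v² = v₀² + 2aΔx = 24.0² + 2·1.3·234 = 1180 → v = 34.4 m/s
t = (v − v₀)/a = (34.4 − 24.0)/1.3 = 8.01 s

Phase 3 (decelerating): v₀ = 34.4 m/s, a = -2.1 m/s².
v² = v₀² + 2aΔx = 34.4² + 2·-2.1·118 = 689 → v = 26.2 m/s
t = (v − v₀)/a = (26.2 − 34.4)/-2.1 = 3.89 s

Phase 4 (accelerating): v₀ = 26.2 m/s, a = 1.6 m/s².
v² = v₀² + 2aΔx = 26.2² + 2·1.6·106 = 1030 → v = 32.1 m/s
t = (v − v₀)/a = (32.1 − 26.2)/1.6 = 3.64 s
Total distance = 103 + 234 + 118 + 106 = 561 m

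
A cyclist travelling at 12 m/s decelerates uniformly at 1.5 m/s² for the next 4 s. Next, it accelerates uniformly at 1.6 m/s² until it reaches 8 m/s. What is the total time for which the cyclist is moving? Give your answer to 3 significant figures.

Phase 1 (decelerating): v₀ = 12.0 m/s, a = -1.5 m/s².
v = v₀ + at = 12.0 + (-1.5)(4) = 6.00 m/s
Δx = v₀t + ½at² = 12.0·4 + 0.5·-1.5·4² = 36.0 m

Phase 2 (accelerating): v₀ = 6.00 m/s, a = 1.6 m/s².
v = v₀ + at → t = (8 − 6.00) / 1.6 = 1.25 s
v² = v₀² + 2aΔx → Δx = (8² − 6.00²)/(2·1.6) = 8.75 m
Total time = 4.00 + 1.25 = 5.25 s

5.25 s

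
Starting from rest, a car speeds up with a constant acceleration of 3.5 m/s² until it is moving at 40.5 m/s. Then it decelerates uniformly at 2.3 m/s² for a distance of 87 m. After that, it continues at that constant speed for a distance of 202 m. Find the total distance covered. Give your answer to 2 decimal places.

Phase 1 (accelerating): v₀ = 0 m/s, a = 3.5 m/s².
v = v₀ + at → t = (40.5 − 0) / 3.5 = 11.6 s
v² = v₀² + 2aΔx → Δx = (40.5² − 0²)/(2·3.5) = 234 m

Phase 2 (decelerating): v₀ = 40.5 m/s, a = -2.3 m/s².
v² = v₀² + 2aΔx = 40.5² + 2·-2.3·87 = 1240 → v = 35.2 m/s
t = (v − v₀)/a = (35.2 − 40.5)/-2.3 = 2.30 s

Phase 3 (constant speed): v₀ = 35.2 m/s, a = 0 m/s².
Constant speed: t = d/v = 202/35.2 = 5.74 s
Total distance = 234 + 87.0 + 202 = 523 m

523.32 m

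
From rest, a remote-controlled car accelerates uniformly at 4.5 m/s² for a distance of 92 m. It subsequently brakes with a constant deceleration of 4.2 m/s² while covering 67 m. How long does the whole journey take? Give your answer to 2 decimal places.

Phase 1 (accelerating): v₀ = 0 m/s, a = 4.5 m/s².
v² = v₀² + 2aΔx = 0² + 2·4.5·92 = 828 → v = 28.8 m/s
t = (v − v₀)/a = (28.8 − 0)/4.5 = 6.39 s

Phase 2 (decelerating): v₀ = 28.8 m/s, a = -4.2 m/s².
v² = v₀² + 2aΔx = 28.8² + 2·-4.2·67 = 265 → v = 16.3 m/s
t = (v − v₀)/a = (16.3 − 28.8)/-4.2 = 2.97 s
Total time = 6.39 + 2.97 = 9.37 s

9.37 s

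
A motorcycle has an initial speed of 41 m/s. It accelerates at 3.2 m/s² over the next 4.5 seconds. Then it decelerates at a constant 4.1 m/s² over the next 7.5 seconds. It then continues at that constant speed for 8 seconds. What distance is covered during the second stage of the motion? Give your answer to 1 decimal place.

300.2 m

Phase 1 (accelerating): v₀ = 41.0 m/s, a = 3.2 m/s².
v = v₀ + at = 41.0 + (3.2)(4.5) = 55.4 m/s
Δx = v₀t + ½at² = 41.0·4.5 + 0.5·3.2·4.5² = 217 m

Phase 2 (decelerating): v₀ = 55.4 m/s, a = -4.1 m/s².
v = v₀ + at = 55.4 + (-4.1)(7.5) = 24.7 m/s
Δx = v₀t + ½at² = 55.4·7.5 + 0.5·-4.1·7.5² = 300 m
Distance in phase 2 = 300 m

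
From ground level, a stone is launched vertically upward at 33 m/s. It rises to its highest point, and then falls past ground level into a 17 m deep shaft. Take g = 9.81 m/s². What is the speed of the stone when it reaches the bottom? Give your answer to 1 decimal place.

Phase 1 (rising): v₀ = 33.0 m/s, a = -9.81 m/s².
v = v₀ + at → t = (0 − 33.0) / -9.81 = 3.36 s
v² = v₀² + 2aΔx → Δx = (0² − 33.0²)/(2·-9.81) = 55.5 m

Phase 2 (falling): v₀ = 0 m/s, a = -9.81 m/s².
Falls 72.5 m from rest: t = √(2·72.5/9.81) = 3.84 s; v = g·t = 37.7 m/s.
Final speed = 37.7 m/s

37.7 m/s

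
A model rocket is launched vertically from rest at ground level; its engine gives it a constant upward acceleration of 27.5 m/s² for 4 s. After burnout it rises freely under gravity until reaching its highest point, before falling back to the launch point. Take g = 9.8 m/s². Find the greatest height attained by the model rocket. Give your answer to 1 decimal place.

837.3 m

Phase 1 (powered ascent): v₀ = 0 m/s, a = 27.5 m/s².
v = v₀ + at = 0 + (27.5)(4) = 110 m/s
Δx = v₀t + ½at² = 0·4 + 0.5·27.5·4² = 220 m

Phase 2 (coasting upward): v₀ = 110 m/s, a = -9.8 m/s².
v = v₀ + at → t = (0 − 110) / -9.8 = 11.2 s
v² = v₀² + 2aΔx → Δx = (0² − 110²)/(2·-9.8) = 617 m
Maximum height = 220 + 617 = 837 m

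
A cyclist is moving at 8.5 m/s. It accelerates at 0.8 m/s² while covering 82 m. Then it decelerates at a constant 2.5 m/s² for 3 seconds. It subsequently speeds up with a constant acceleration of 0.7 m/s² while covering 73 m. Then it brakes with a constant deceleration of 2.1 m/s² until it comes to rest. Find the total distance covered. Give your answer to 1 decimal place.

Phase 1 (accelerating): v₀ = 8.50 m/s, a = 0.8 m/s².
v² = v₀² + 2aΔx = 8.50² + 2·0.8·82 = 203 → v = 14.3 m/s
t = (v − v₀)/a = (14.3 − 8.50)/0.8 = 7.20 s

Phase 2 (decelerating): v₀ = 14.3 m/s, a = -2.5 m/s².
v = v₀ + at = 14.3 + (-2.5)(3) = 6.76 m/s
Δx = v₀t + ½at² = 14.3·3 + 0.5·-2.5·3² = 31.5 m

Phase 3 (accelerating): v₀ = 6.76 m/s, a = 0.7 m/s².
v² = v₀² + 2aΔx = 6.76² + 2·0.7·73 = 148 → v = 12.2 m/s
t = (v − v₀)/a = (12.2 − 6.76)/0.7 = 7.71 s

Phase 4 (decelerating): v₀ = 12.2 m/s, a = -2.1 m/s².
v = v₀ + at → t = (0 − 12.2) / -2.1 = 5.79 s
v² = v₀² + 2aΔx → Δx = (0² − 12.2²)/(2·-2.1) = 35.2 m
Total distance = 82.0 + 31.5 + 73.0 + 35.2 = 222 m

221.8 m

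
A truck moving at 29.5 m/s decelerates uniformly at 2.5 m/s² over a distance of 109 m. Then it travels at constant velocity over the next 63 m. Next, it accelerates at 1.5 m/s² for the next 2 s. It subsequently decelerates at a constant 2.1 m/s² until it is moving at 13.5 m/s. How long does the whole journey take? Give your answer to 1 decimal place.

Phase 1 (decelerating): v₀ = 29.5 m/s, a = -2.5 m/s².
v² = v₀² + 2aΔx = 29.5² + 2·-2.5·109 = 325 → v = 18.0 m/s
t = (v − v₀)/a = (18.0 − 29.5)/-2.5 = 4.59 s

Phase 2 (constant speed): v₀ = 18.0 m/s, a = 0 m/s².
Constant speed: t = d/v = 63/18.0 = 3.49 s

Phase 3 (accelerating): v₀ = 18.0 m/s, a = 1.5 m/s².
v = v₀ + at = 18.0 + (1.5)(2) = 21.0 m/s
Δx = v₀t + ½at² = 18.0·2 + 0.5·1.5·2² = 39.1 m

Phase 4 (decelerating): v₀ = 21.0 m/s, a = -2.1 m/s².
v = v₀ + at → t = (13.5 − 21.0) / -2.1 = 3.59 s
v² = v₀² + 2aΔx → Δx = (13.5² − 21.0²)/(2·-2.1) = 62.0 m
Total time = 4.59 + 3.49 + 2.00 + 3.59 = 13.7 s

13.7 s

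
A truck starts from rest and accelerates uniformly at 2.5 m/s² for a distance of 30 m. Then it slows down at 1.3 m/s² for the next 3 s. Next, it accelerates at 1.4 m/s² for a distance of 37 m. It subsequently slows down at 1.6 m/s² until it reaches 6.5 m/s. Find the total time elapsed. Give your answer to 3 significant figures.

15.5 s

Phase 1 (accelerating): v₀ = 0 m/s, a = 2.5 m/s².
v² = v₀² + 2aΔx = 0² + 2·2.5·30 = 150 → v = 12.2 m/s
t = (v − v₀)/a = (12.2 − 0)/2.5 = 4.90 s

Phase 2 (decelerating): v₀ = 12.2 m/s, a = -1.3 m/s².
v = v₀ + at = 12.2 + (-1.3)(3) = 8.35 m/s
Δx = v₀t + ½at² = 12.2·3 + 0.5·-1.3·3² = 30.9 m

Phase 3 (accelerating): v₀ = 8.35 m/s, a = 1.4 m/s².
v² = v₀² + 2aΔx = 8.35² + 2·1.4·37 = 173 → v = 13.2 m/s
t = (v − v₀)/a = (13.2 − 8.35)/1.4 = 3.44 s

Phase 4 (decelerating): v₀ = 13.2 m/s, a = -1.6 m/s².
v = v₀ + at → t = (6.5 − 13.2) / -1.6 = 4.16 s
v² = v₀² + 2aΔx → Δx = (6.5² − 13.2²)/(2·-1.6) = 40.9 m
Total time = 4.90 + 3.00 + 3.44 + 4.16 = 15.5 s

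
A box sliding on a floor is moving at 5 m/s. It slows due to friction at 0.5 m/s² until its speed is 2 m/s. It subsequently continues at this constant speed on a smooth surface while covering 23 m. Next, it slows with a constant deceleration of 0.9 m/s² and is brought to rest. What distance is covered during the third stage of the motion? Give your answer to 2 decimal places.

Phase 1 (decelerating): v₀ = 5.00 m/s, a = -0.5 m/s².
v = v₀ + at → t = (2 − 5.00) / -0.5 = 6.00 s
v² = v₀² + 2aΔx → Δx = (2² − 5.00²)/(2·-0.5) = 21.0 m

Phase 2 (constant speed): v₀ = 2.00 m/s, a = 0 m/s².
Constant speed: t = d/v = 23/2.00 = 11.5 s

Phase 3 (decelerating): v₀ = 2.00 m/s, a = -0.9 m/s².
v = v₀ + at → t = (0 − 2.00) / -0.9 = 2.22 s
v² = v₀² + 2aΔx → Δx = (0² − 2.00²)/(2·-0.9) = 2.22 m
Distance in phase 3 = 2.22 m

2.22 m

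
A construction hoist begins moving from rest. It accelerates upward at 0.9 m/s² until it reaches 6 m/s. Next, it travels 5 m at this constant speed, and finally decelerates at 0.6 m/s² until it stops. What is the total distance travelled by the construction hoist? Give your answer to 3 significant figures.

Phase 1 (accelerating): v₀ = 0 m/s, a = 0.9 m/s².
v = v₀ + at → t = (6 − 0) / 0.9 = 6.67 s
v² = v₀² + 2aΔx → Δx = (6² − 0²)/(2·0.9) = 20.0 m

Phase 2 (constant speed): v₀ = 6.00 m/s, a = 0 m/s².
Constant speed: t = d/v = 5/6.00 = 0.833 s

Phase 3 (decelerating): v₀ = 6.00 m/s, a = -0.6 m/s².
v = v₀ + at → t = (0 − 6.00) / -0.6 = 10.0 s
v² = v₀² + 2aΔx → Δx = (0² − 6.00²)/(2·-0.6) = 30.0 m
Total distance = 20.0 + 5.00 + 30.0 = 55.0 m

55.0 m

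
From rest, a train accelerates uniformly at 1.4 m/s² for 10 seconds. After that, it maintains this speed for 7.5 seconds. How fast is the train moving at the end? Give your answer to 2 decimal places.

14.00 m/s

Phase 1 (accelerating): v₀ = 0 m/s, a = 1.4 m/s².
v = v₀ + at = 0 + (1.4)(10) = 14.0 m/s
Δx = v₀t + ½at² = 0·10 + 0.5·1.4·10² = 70.0 m

Phase 2 (constant speed): v₀ = 14.0 m/s, a = 0 m/s².
v = v₀ + at = 14.0 + (0)(7.5) = 14.0 m/s
Δx = v₀t + ½at² = 14.0·7.5 + 0.5·0·7.5² = 105 m
Final speed = 14.0 m/s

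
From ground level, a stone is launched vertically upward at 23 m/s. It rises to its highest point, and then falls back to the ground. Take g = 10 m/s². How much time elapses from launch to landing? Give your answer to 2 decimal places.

4.60 s

Phase 1 (rising): v₀ = 23.0 m/s, a = -10 m/s².
v = v₀ + at → t = (0 − 23.0) / -10 = 2.30 s
v² = v₀² + 2aΔx → Δx = (0² − 23.0²)/(2·-10) = 26.4 m

Phase 2 (falling): v₀ = 0 m/s, a = -10 m/s².
Falls 26.4 m from rest: t = √(2·26.4/10) = 2.30 s; v = g·t = 23.0 m/s.
Total time = 2.30 + 2.30 = 4.60 s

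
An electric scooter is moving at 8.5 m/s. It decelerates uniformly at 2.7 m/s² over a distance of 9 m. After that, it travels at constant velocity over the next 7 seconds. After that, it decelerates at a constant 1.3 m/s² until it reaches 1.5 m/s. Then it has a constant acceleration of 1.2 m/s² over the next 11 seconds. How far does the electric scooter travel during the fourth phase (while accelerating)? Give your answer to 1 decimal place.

89.1 m

Phase 1 (decelerating): v₀ = 8.50 m/s, a = -2.7 m/s².
v² = v₀² + 2aΔx = 8.50² + 2·-2.7·9 = 23.6 → v = 4.86 m/s
t = (v − v₀)/a = (4.86 − 8.50)/-2.7 = 1.35 s

Phase 2 (constant speed): v₀ = 4.86 m/s, a = 0 m/s².
v = v₀ + at = 4.86 + (0)(7) = 4.86 m/s
Δx = v₀t + ½at² = 4.86·7 + 0.5·0·7² = 34.0 m

Phase 3 (decelerating): v₀ = 4.86 m/s, a = -1.3 m/s².
v = v₀ + at → t = (1.5 − 4.86) / -1.3 = 2.59 s
v² = v₀² + 2aΔx → Δx = (1.5² − 4.86²)/(2·-1.3) = 8.23 m

Phase 4 (accelerating): v₀ = 1.50 m/s, a = 1.2 m/s².
v = v₀ + at = 1.50 + (1.2)(11) = 14.7 m/s
Δx = v₀t + ½at² = 1.50·11 + 0.5·1.2·11² = 89.1 m
Distance in phase 4 = 89.1 m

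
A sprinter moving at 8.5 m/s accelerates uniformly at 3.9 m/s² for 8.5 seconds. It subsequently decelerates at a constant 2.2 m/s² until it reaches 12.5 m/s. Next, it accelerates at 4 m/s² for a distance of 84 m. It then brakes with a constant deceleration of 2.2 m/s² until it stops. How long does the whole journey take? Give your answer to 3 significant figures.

38.9 s

Phase 1 (accelerating): v₀ = 8.50 m/s, a = 3.9 m/s².
v = v₀ + at = 8.50 + (3.9)(8.5) = 41.6 m/s
Δx = v₀t + ½at² = 8.50·8.5 + 0.5·3.9·8.5² = 213 m

Phase 2 (decelerating): v₀ = 41.6 m/s, a = -2.2 m/s².
v = v₀ + at → t = (12.5 − 41.6) / -2.2 = 13.2 s
v² = v₀² + 2aΔx → Δx = (12.5² − 41.6²)/(2·-2.2) = 359 m

Phase 3 (accelerating): v₀ = 12.5 m/s, a = 4 m/s².
v² = v₀² + 2aΔx = 12.5² + 2·4·84 = 828 → v = 28.8 m/s
t = (v − v₀)/a = (28.8 − 12.5)/4 = 4.07 s

Phase 4 (decelerating): v₀ = 28.8 m/s, a = -2.2 m/s².
v = v₀ + at → t = (0 − 28.8) / -2.2 = 13.1 s
v² = v₀² + 2aΔx → Δx = (0² − 28.8²)/(2·-2.2) = 188 m
Total time = 8.50 + 13.2 + 4.07 + 13.1 = 38.9 s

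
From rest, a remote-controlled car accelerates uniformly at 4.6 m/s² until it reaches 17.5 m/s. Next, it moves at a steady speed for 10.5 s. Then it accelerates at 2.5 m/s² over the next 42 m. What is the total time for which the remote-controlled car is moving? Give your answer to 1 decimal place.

Phase 1 (accelerating): v₀ = 0 m/s, a = 4.6 m/s².
v = v₀ + at → t = (17.5 − 0) / 4.6 = 3.80 s
v² = v₀² + 2aΔx → Δx = (17.5² − 0²)/(2·4.6) = 33.3 m

Phase 2 (constant speed): v₀ = 17.5 m/s, a = 0 m/s².
v = v₀ + at = 17.5 + (0)(10.5) = 17.5 m/s
Δx = v₀t + ½at² = 17.5·10.5 + 0.5·0·10.5² = 184 m

Phase 3 (accelerating): v₀ = 17.5 m/s, a = 2.5 m/s².
v² = v₀² + 2aΔx = 17.5² + 2·2.5·42 = 516 → v = 22.7 m/s
t = (v − v₀)/a = (22.7 − 17.5)/2.5 = 2.09 s
Total time = 3.80 + 10.5 + 2.09 = 16.4 s

16.4 s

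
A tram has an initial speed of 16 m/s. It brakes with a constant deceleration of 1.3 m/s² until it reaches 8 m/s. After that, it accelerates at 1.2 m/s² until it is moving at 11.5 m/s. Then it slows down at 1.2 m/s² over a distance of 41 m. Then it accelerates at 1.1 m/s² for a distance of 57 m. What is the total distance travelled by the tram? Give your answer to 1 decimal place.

Phase 1 (decelerating): v₀ = 16.0 m/s, a = -1.3 m/s².
v = v₀ + at → t = (8 − 16.0) / -1.3 = 6.15 s
v² = v₀² + 2aΔx → Δx = (8² − 16.0²)/(2·-1.3) = 73.8 m

Phase 2 (accelerating): v₀ = 8.00 m/s, a = 1.2 m/s².
v = v₀ + at → t = (11.5 − 8.00) / 1.2 = 2.92 s
v² = v₀² + 2aΔx → Δx = (11.5² − 8.00²)/(2·1.2) = 28.4 m

Phase 3 (decelerating): v₀ = 11.5 m/s, a = -1.2 m/s².
v² = v₀² + 2aΔx = 11.5² + 2·-1.2·41 = 33.9 → v = 5.82 m/s
t = (v − v₀)/a = (5.82 − 11.5)/-1.2 = 4.73 s

Phase 4 (accelerating): v₀ = 5.82 m/s, a = 1.1 m/s².
v² = v₀² + 2aΔx = 5.82² + 2·1.1·57 = 159 → v = 12.6 m/s
t = (v − v₀)/a = (12.6 − 5.82)/1.1 = 6.18 s
Total distance = 73.8 + 28.4 + 41.0 + 57.0 = 200 m

200.3 m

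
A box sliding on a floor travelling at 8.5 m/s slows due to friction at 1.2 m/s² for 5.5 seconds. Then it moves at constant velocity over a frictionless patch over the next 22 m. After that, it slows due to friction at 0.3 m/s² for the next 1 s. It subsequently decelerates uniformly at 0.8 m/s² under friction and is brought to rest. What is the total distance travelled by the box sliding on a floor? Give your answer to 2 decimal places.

53.95 m

Phase 1 (decelerating): v₀ = 8.50 m/s, a = -1.2 m/s².
v = v₀ + at = 8.50 + (-1.2)(5.5) = 1.90 m/s
Δx = v₀t + ½at² = 8.50·5.5 + 0.5·-1.2·5.5² = 28.6 m

Phase 2 (constant speed): v₀ = 1.90 m/s, a = 0 m/s².
Constant speed: t = d/v = 22/1.90 = 11.6 s

Phase 3 (decelerating): v₀ = 1.90 m/s, a = -0.3 m/s².
v = v₀ + at = 1.90 + (-0.3)(1) = 1.60 m/s
Δx = v₀t + ½at² = 1.90·1 + 0.5·-0.3·1² = 1.75 m

Phase 4 (decelerating): v₀ = 1.60 m/s, a = -0.8 m/s².
v = v₀ + at → t = (0 − 1.60) / -0.8 = 2.00 s
v² = v₀² + 2aΔx → Δx = (0² − 1.60²)/(2·-0.8) = 1.60 m
Total distance = 28.6 + 22.0 + 1.75 + 1.60 = 54.0 m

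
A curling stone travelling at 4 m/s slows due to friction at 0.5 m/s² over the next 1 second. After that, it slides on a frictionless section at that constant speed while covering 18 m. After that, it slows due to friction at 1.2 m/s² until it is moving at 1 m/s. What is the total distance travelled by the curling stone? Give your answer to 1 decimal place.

Phase 1 (decelerating): v₀ = 4.00 m/s, a = -0.5 m/s².
v = v₀ + at = 4.00 + (-0.5)(1) = 3.50 m/s
Δx = v₀t + ½at² = 4.00·1 + 0.5·-0.5·1² = 3.75 m

Phase 2 (constant speed): v₀ = 3.50 m/s, a = 0 m/s².
Constant speed: t = d/v = 18/3.50 = 5.14 s

Phase 3 (decelerating): v₀ = 3.50 m/s, a = -1.2 m/s².
v = v₀ + at → t = (1 − 3.50) / -1.2 = 2.08 s
v² = v₀² + 2aΔx → Δx = (1² − 3.50²)/(2·-1.2) = 4.69 m
Total distance = 3.75 + 18.0 + 4.69 = 26.4 m

26.4 m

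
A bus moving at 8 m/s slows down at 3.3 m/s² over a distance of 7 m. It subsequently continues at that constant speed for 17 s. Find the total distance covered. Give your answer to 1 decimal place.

Phase 1 (decelerating): v₀ = 8.00 m/s, a = -3.3 m/s².
v² = v₀² + 2aΔx = 8.00² + 2·-3.3·7 = 17.8 → v = 4.22 m/s
t = (v − v₀)/a = (4.22 − 8.00)/-3.3 = 1.15 s

Phase 2 (constant speed): v₀ = 4.22 m/s, a = 0 m/s².
v = v₀ + at = 4.22 + (0)(17) = 4.22 m/s
Δx = v₀t + ½at² = 4.22·17 + 0.5·0·17² = 71.7 m
Total distance = 7.00 + 71.7 = 78.7 m

78.7 m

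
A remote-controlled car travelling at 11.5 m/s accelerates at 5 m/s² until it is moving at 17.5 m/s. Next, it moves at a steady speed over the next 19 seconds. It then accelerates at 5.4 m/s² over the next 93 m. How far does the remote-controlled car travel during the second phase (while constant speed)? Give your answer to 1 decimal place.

Phase 1 (accelerating): v₀ = 11.5 m/s, a = 5 m/s².
v = v₀ + at → t = (17.5 − 11.5) / 5 = 1.20 s
v² = v₀² + 2aΔx → Δx = (17.5² − 11.5²)/(2·5) = 17.4 m

Phase 2 (constant speed): v₀ = 17.5 m/s, a = 0 m/s².
v = v₀ + at = 17.5 + (0)(19) = 17.5 m/s
Δx = v₀t + ½at² = 17.5·19 + 0.5·0·19² = 332 m
Distance in phase 2 = 332 m

332.5 m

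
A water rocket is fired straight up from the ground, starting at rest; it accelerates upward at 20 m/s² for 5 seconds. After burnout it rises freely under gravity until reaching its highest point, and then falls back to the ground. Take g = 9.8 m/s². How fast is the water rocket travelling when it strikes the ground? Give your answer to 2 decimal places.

Phase 1 (powered ascent): v₀ = 0 m/s, a = 20 m/s².
v = v₀ + at = 0 + (20)(5) = 100 m/s
Δx = v₀t + ½at² = 0·5 + 0.5·20·5² = 250 m

Phase 2 (coasting upward): v₀ = 100 m/s, a = -9.8 m/s².
v = v₀ + at → t = (0 − 100) / -9.8 = 10.2 s
v² = v₀² + 2aΔx → Δx = (0² − 100²)/(2·-9.8) = 510 m

Phase 3 (free fall): v₀ = 0 m/s, a = -9.8 m/s².
Falls 760 m from rest: t = √(2·760/9.8) = 12.5 s; v = g·t = 122 m/s.
Impact speed = 122 m/s

122.07 m/s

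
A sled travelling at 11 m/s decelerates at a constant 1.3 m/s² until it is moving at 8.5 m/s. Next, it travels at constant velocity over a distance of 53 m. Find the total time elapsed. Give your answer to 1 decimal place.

Phase 1 (decelerating): v₀ = 11.0 m/s, a = -1.3 m/s².
v = v₀ + at → t = (8.5 − 11.0) / -1.3 = 1.92 s
v² = v₀² + 2aΔx → Δx = (8.5² − 11.0²)/(2·-1.3) = 18.8 m

Phase 2 (constant speed): v₀ = 8.50 m/s, a = 0 m/s².
Constant speed: t = d/v = 53/8.50 = 6.24 s
Total time = 1.92 + 6.24 = 8.16 s

8.2 s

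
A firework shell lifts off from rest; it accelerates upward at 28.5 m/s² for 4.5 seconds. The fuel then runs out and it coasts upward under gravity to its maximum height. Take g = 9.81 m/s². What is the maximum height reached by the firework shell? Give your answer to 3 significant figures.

Phase 1 (powered ascent): v₀ = 0 m/s, a = 28.5 m/s².
v = v₀ + at = 0 + (28.5)(4.5) = 128 m/s
Δx = v₀t + ½at² = 0·4.5 + 0.5·28.5·4.5² = 289 m

Phase 2 (coasting upward): v₀ = 128 m/s, a = -9.81 m/s².
v = v₀ + at → t = (0 − 128) / -9.81 = 13.1 s
v² = v₀² + 2aΔx → Δx = (0² − 128²)/(2·-9.81) = 838 m
Maximum height = 289 + 838 = 1130 m

1130 m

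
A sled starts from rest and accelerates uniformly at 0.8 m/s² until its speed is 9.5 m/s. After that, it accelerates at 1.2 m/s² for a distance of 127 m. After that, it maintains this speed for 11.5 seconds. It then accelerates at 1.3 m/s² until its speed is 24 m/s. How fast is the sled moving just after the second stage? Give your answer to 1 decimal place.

Phase 1 (accelerating): v₀ = 0 m/s, a = 0.8 m/s².
v = v₀ + at → t = (9.5 − 0) / 0.8 = 11.9 s
v² = v₀² + 2aΔx → Δx = (9.5² − 0²)/(2·0.8) = 56.4 m

Phase 2 (accelerating): v₀ = 9.50 m/s, a = 1.2 m/s².
v² = v₀² + 2aΔx = 9.50² + 2·1.2·127 = 395 → v = 19.9 m/s
t = (v − v₀)/a = (19.9 − 9.50)/1.2 = 8.65 s
Speed at end of phase 2 = 19.9 m/s

19.9 m/s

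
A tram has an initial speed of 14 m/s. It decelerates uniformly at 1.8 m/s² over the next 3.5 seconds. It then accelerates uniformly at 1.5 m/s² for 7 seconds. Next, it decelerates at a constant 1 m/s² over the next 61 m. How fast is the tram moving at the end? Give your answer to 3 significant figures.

Phase 1 (decelerating): v₀ = 14.0 m/s, a = -1.8 m/s².
v = v₀ + at = 14.0 + (-1.8)(3.5) = 7.70 m/s
Δx = v₀t + ½at² = 14.0·3.5 + 0.5·-1.8·3.5² = 38.0 m

Phase 2 (accelerating): v₀ = 7.70 m/s, a = 1.5 m/s².
v = v₀ + at = 7.70 + (1.5)(7) = 18.2 m/s
Δx = v₀t + ½at² = 7.70·7 + 0.5·1.5·7² = 90.7 m

Phase 3 (decelerating): v₀ = 18.2 m/s, a = -1 m/s².
v² = v₀² + 2aΔx = 18.2² + 2·-1·61 = 209 → v = 14.5 m/s
t = (v − v₀)/a = (14.5 − 18.2)/-1 = 3.73 s
Final speed = 14.5 m/s

14.5 m/s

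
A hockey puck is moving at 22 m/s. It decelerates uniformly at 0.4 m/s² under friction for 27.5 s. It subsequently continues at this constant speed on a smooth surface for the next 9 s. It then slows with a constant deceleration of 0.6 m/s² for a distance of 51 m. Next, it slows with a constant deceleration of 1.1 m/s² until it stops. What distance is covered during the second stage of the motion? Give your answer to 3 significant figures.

99.0 m

Phase 1 (decelerating): v₀ = 22.0 m/s, a = -0.4 m/s².
v = v₀ + at = 22.0 + (-0.4)(27.5) = 11.0 m/s
Δx = v₀t + ½at² = 22.0·27.5 + 0.5·-0.4·27.5² = 454 m

Phase 2 (constant speed): v₀ = 11.0 m/s, a = 0 m/s².
v = v₀ + at = 11.0 + (0)(9) = 11.0 m/s
Δx = v₀t + ½at² = 11.0·9 + 0.5·0·9² = 99.0 m
Distance in phase 2 = 99.0 m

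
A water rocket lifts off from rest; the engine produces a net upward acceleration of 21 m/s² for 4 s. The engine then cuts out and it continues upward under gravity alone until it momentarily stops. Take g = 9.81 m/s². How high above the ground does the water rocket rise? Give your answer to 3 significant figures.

Phase 1 (powered ascent): v₀ = 0 m/s, a = 21 m/s².
v = v₀ + at = 0 + (21)(4) = 84.0 m/s
Δx = v₀t + ½at² = 0·4 + 0.5·21·4² = 168 m

Phase 2 (coasting upward): v₀ = 84.0 m/s, a = -9.81 m/s².
v = v₀ + at → t = (0 − 84.0) / -9.81 = 8.56 s
v² = v₀² + 2aΔx → Δx = (0² − 84.0²)/(2·-9.81) = 360 m
Maximum height = 168 + 360 = 528 m

528 m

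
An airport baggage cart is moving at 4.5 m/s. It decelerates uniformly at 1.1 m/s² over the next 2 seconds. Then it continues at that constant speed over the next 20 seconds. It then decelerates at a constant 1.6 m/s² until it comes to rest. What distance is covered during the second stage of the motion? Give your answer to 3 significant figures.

Phase 1 (decelerating): v₀ = 4.50 m/s, a = -1.1 m/s².
v = v₀ + at = 4.50 + (-1.1)(2) = 2.30 m/s
Δx = v₀t + ½at² = 4.50·2 + 0.5·-1.1·2² = 6.80 m

Phase 2 (constant speed): v₀ = 2.30 m/s, a = 0 m/s².
v = v₀ + at = 2.30 + (0)(20) = 2.30 m/s
Δx = v₀t + ½at² = 2.30·20 + 0.5·0·20² = 46.0 m
Distance in phase 2 = 46.0 m

46.0 m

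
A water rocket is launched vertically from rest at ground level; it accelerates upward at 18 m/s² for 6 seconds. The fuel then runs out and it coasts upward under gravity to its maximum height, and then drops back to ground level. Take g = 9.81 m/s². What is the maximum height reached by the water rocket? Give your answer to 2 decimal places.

Phase 1 (powered ascent): v₀ = 0 m/s, a = 18 m/s².
v = v₀ + at = 0 + (18)(6) = 108 m/s
Δx = v₀t + ½at² = 0·6 + 0.5·18·6² = 324 m

Phase 2 (coasting upward): v₀ = 108 m/s, a = -9.81 m/s².
v = v₀ + at → t = (0 − 108) / -9.81 = 11.0 s
v² = v₀² + 2aΔx → Δx = (0² − 108²)/(2·-9.81) = 594 m
Maximum height = 324 + 594 = 918 m

918.50 m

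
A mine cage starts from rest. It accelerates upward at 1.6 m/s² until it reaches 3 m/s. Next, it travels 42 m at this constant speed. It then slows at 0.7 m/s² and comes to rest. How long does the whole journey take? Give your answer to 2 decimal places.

20.16 s

Phase 1 (accelerating): v₀ = 0 m/s, a = 1.6 m/s².
v = v₀ + at → t = (3 − 0) / 1.6 = 1.88 s
v² = v₀² + 2aΔx → Δx = (3² − 0²)/(2·1.6) = 2.81 m

Phase 2 (constant speed): v₀ = 3.00 m/s, a = 0 m/s².
Constant speed: t = d/v = 42/3.00 = 14.0 s

Phase 3 (decelerating): v₀ = 3.00 m/s, a = -0.7 m/s².
v = v₀ + at → t = (0 − 3.00) / -0.7 = 4.29 s
v² = v₀² + 2aΔx → Δx = (0² − 3.00²)/(2·-0.7) = 6.43 m
Total time = 1.88 + 14.0 + 4.29 = 20.2 s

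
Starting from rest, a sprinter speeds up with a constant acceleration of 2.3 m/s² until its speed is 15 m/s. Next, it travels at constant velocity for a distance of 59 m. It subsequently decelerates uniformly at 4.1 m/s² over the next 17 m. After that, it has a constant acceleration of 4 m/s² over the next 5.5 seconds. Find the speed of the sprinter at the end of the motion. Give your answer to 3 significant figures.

Phase 1 (accelerating): v₀ = 0 m/s, a = 2.3 m/s².
v = v₀ + at → t = (15 − 0) / 2.3 = 6.52 s
v² = v₀² + 2aΔx → Δx = (15² − 0²)/(2·2.3) = 48.9 m

Phase 2 (constant speed): v₀ = 15.0 m/s, a = 0 m/s².
Constant speed: t = d/v = 59/15.0 = 3.93 s

Phase 3 (decelerating): v₀ = 15.0 m/s, a = -4.1 m/s².
v² = v₀² + 2aΔx = 15.0² + 2·-4.1·17 = 85.6 → v = 9.25 m/s
t = (v − v₀)/a = (9.25 − 15.0)/-4.1 = 1.40 s

Phase 4 (accelerating): v₀ = 9.25 m/s, a = 4 m/s².
v = v₀ + at = 9.25 + (4)(5.5) = 31.3 m/s
Δx = v₀t + ½at² = 9.25·5.5 + 0.5·4·5.5² = 111 m
Final speed = 31.3 m/s

31.3 m/s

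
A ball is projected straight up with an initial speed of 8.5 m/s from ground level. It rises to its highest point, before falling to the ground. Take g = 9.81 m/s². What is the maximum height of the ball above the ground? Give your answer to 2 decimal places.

3.68 m

Phase 1 (rising): v₀ = 8.50 m/s, a = -9.81 m/s².
v = v₀ + at → t = (0 − 8.50) / -9.81 = 0.866 s
v² = v₀² + 2aΔx → Δx = (0² − 8.50²)/(2·-9.81) = 3.68 m
Maximum height = 3.68 m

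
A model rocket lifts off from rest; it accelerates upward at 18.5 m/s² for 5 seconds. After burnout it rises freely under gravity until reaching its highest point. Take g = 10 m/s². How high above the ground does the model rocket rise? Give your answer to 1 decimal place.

Phase 1 (powered ascent): v₀ = 0 m/s, a = 18.5 m/s².
v = v₀ + at = 0 + (18.5)(5) = 92.5 m/s
Δx = v₀t + ½at² = 0·5 + 0.5·18.5·5² = 231 m

Phase 2 (coasting upward): v₀ = 92.5 m/s, a = -10 m/s².
v = v₀ + at → t = (0 − 92.5) / -10 = 9.25 s
v² = v₀² + 2aΔx → Δx = (0² − 92.5²)/(2·-10) = 428 m
Maximum height = 231 + 428 = 659 m

659.1 m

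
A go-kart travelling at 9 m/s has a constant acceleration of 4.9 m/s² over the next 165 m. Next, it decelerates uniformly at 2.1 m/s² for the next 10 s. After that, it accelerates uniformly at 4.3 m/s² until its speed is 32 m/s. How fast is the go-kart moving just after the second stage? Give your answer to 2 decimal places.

Phase 1 (accelerating): v₀ = 9.00 m/s, a = 4.9 m/s².
v² = v₀² + 2aΔx = 9.00² + 2·4.9·165 = 1700 → v = 41.2 m/s
t = (v − v₀)/a = (41.2 − 9.00)/4.9 = 6.57 s

Phase 2 (decelerating): v₀ = 41.2 m/s, a = -2.1 m/s².
v = v₀ + at = 41.2 + (-2.1)(10) = 20.2 m/s
Δx = v₀t + ½at² = 41.2·10 + 0.5·-2.1·10² = 307 m
Speed at end of phase 2 = 20.2 m/s

20.21 m/s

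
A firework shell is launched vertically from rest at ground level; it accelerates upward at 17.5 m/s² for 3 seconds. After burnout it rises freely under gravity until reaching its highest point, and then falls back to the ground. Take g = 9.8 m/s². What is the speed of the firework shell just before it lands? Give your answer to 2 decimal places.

Phase 1 (powered ascent): v₀ = 0 m/s, a = 17.5 m/s².
v = v₀ + at = 0 + (17.5)(3) = 52.5 m/s
Δx = v₀t + ½at² = 0·3 + 0.5·17.5·3² = 78.8 m

Phase 2 (coasting upward): v₀ = 52.5 m/s, a = -9.8 m/s².
v = v₀ + at → t = (0 − 52.5) / -9.8 = 5.36 s
v² = v₀² + 2aΔx → Δx = (0² − 52.5²)/(2·-9.8) = 141 m

Phase 3 (free fall): v₀ = 0 m/s, a = -9.8 m/s².
Falls 219 m from rest: t = √(2·219/9.8) = 6.69 s; v = g·t = 65.6 m/s.
Impact speed = 65.6 m/s

65.57 m/s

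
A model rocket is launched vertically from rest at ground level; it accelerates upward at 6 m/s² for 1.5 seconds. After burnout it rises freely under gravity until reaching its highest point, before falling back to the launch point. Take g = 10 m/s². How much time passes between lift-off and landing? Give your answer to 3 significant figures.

Phase 1 (powered ascent): v₀ = 0 m/s, a = 6 m/s².
v = v₀ + at = 0 + (6)(1.5) = 9.00 m/s
Δx = v₀t + ½at² = 0·1.5 + 0.5·6·1.5² = 6.75 m

Phase 2 (coasting upward): v₀ = 9.00 m/s, a = -10 m/s².
v = v₀ + at → t = (0 − 9.00) / -10 = 0.900 s
v² = v₀² + 2aΔx → Δx = (0² − 9.00²)/(2·-10) = 4.05 m

Phase 3 (free fall): v₀ = 0 m/s, a = -10 m/s².
Falls 10.8 m from rest: t = √(2·10.8/10) = 1.47 s; v = g·t = 14.7 m/s.
Total time = 1.50 + 0.900 + 1.47 = 3.87 s

3.87 s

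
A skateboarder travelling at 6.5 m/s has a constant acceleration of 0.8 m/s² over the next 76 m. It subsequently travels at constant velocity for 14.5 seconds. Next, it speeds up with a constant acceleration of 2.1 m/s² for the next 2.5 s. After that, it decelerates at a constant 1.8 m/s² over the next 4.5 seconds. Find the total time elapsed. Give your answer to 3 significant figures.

Phase 1 (accelerating): v₀ = 6.50 m/s, a = 0.8 m/s².
v² = v₀² + 2aΔx = 6.50² + 2·0.8·76 = 164 → v = 12.8 m/s
t = (v − v₀)/a = (12.8 − 6.50)/0.8 = 7.88 s

Phase 2 (constant speed): v₀ = 12.8 m/s, a = 0 m/s².
v = v₀ + at = 12.8 + (0)(14.5) = 12.8 m/s
Δx = v₀t + ½at² = 12.8·14.5 + 0.5·0·14.5² = 186 m

Phase 3 (accelerating): v₀ = 12.8 m/s, a = 2.1 m/s².
v = v₀ + at = 12.8 + (2.1)(2.5) = 18.1 m/s
Δx = v₀t + ½at² = 12.8·2.5 + 0.5·2.1·2.5² = 38.6 m

Phase 4 (decelerating): v₀ = 18.1 m/s, a = -1.8 m/s².
v = v₀ + at = 18.1 + (-1.8)(4.5) = 9.95 m/s
Δx = v₀t + ½at² = 18.1·4.5 + 0.5·-1.8·4.5² = 63.0 m
Total time = 7.88 + 14.5 + 2.50 + 4.50 = 29.4 s

29.4 s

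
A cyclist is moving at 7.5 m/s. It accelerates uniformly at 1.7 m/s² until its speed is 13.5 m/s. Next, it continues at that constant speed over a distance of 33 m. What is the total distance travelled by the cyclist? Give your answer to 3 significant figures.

Phase 1 (accelerating): v₀ = 7.50 m/s, a = 1.7 m/s².
v = v₀ + at → t = (13.5 − 7.50) / 1.7 = 3.53 s
v² = v₀² + 2aΔx → Δx = (13.5² − 7.50²)/(2·1.7) = 37.1 m

Phase 2 (constant speed): v₀ = 13.5 m/s, a = 0 m/s².
Constant speed: t = d/v = 33/13.5 = 2.44 s
Total distance = 37.1 + 33.0 = 70.1 m

70.1 m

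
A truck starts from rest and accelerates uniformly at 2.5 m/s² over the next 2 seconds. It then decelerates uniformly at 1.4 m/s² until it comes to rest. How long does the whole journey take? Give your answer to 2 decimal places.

5.57 s

Phase 1 (accelerating): v₀ = 0 m/s, a = 2.5 m/s².
v = v₀ + at = 0 + (2.5)(2) = 5.00 m/s
Δx = v₀t + ½at² = 0·2 + 0.5·2.5·2² = 5.00 m

Phase 2 (decelerating): v₀ = 5.00 m/s, a = -1.4 m/s².
v = v₀ + at → t = (0 − 5.00) / -1.4 = 3.57 s
v² = v₀² + 2aΔx → Δx = (0² − 5.00²)/(2·-1.4) = 8.93 m
Total time = 2.00 + 3.57 = 5.57 s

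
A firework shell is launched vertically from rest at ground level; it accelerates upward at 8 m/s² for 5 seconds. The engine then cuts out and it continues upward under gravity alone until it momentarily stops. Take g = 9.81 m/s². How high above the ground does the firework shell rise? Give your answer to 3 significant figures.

182 m

Phase 1 (powered ascent): v₀ = 0 m/s, a = 8 m/s².
v = v₀ + at = 0 + (8)(5) = 40.0 m/s
Δx = v₀t + ½at² = 0·5 + 0.5·8·5² = 100 m

Phase 2 (coasting upward): v₀ = 40.0 m/s, a = -9.81 m/s².
v = v₀ + at → t = (0 − 40.0) / -9.81 = 4.08 s
v² = v₀² + 2aΔx → Δx = (0² − 40.0²)/(2·-9.81) = 81.5 m
Maximum height = 100 + 81.5 = 182 m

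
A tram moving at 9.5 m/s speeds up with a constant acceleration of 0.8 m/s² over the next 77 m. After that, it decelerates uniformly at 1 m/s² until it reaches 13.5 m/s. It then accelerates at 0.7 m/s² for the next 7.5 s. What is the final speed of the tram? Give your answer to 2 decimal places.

18.75 m/s

Phase 1 (accelerating): v₀ = 9.50 m/s, a = 0.8 m/s².
v² = v₀² + 2aΔx = 9.50² + 2·0.8·77 = 213 → v = 14.6 m/s
t = (v − v₀)/a = (14.6 − 9.50)/0.8 = 6.39 s

Phase 2 (decelerating): v₀ = 14.6 m/s, a = -1 m/s².
v = v₀ + at → t = (13.5 − 14.6) / -1 = 1.11 s
v² = v₀² + 2aΔx → Δx = (13.5² − 14.6²)/(2·-1) = 15.6 m

Phase 3 (accelerating): v₀ = 13.5 m/s, a = 0.7 m/s².
v = v₀ + at = 13.5 + (0.7)(7.5) = 18.8 m/s
Δx = v₀t + ½at² = 13.5·7.5 + 0.5·0.7·7.5² = 121 m
Final speed = 18.8 m/s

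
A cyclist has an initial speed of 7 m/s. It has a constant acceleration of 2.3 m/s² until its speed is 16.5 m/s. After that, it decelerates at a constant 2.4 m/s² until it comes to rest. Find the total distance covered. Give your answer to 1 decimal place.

Phase 1 (accelerating): v₀ = 7.00 m/s, a = 2.3 m/s².
v = v₀ + at → t = (16.5 − 7.00) / 2.3 = 4.13 s
v² = v₀² + 2aΔx → Δx = (16.5² − 7.00²)/(2·2.3) = 48.5 m

Phase 2 (decelerating): v₀ = 16.5 m/s, a = -2.4 m/s².
v = v₀ + at → t = (0 − 16.5) / -2.4 = 6.88 s
v² = v₀² + 2aΔx → Δx = (0² − 16.5²)/(2·-2.4) = 56.7 m
Total distance = 48.5 + 56.7 = 105 m

105.3 m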